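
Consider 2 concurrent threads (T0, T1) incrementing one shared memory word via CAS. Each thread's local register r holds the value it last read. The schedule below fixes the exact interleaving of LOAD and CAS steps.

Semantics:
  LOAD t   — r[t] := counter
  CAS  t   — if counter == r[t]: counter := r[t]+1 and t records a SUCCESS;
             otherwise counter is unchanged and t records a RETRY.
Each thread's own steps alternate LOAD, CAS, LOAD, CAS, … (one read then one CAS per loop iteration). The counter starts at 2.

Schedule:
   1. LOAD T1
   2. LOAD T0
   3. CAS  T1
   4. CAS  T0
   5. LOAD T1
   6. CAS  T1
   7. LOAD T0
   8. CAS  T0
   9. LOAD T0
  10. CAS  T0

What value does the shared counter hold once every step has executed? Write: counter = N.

counter = 6

step 1: T1 LOAD ⇒ load; ctr=2 reg=2
step 2: T0 LOAD ⇒ load; ctr=2 reg=2
step 3: T1 CAS ⇒ ok; ctr=3 reg=2
step 4: T0 CAS ⇒ retry; ctr=3 reg=2
step 5: T1 LOAD ⇒ load; ctr=3 reg=3
step 6: T1 CAS ⇒ ok; ctr=4 reg=3
step 7: T0 LOAD ⇒ load; ctr=4 reg=4
step 8: T0 CAS ⇒ ok; ctr=5 reg=4
step 9: T0 LOAD ⇒ load; ctr=5 reg=5
step 10: T0 CAS ⇒ ok; ctr=6 reg=5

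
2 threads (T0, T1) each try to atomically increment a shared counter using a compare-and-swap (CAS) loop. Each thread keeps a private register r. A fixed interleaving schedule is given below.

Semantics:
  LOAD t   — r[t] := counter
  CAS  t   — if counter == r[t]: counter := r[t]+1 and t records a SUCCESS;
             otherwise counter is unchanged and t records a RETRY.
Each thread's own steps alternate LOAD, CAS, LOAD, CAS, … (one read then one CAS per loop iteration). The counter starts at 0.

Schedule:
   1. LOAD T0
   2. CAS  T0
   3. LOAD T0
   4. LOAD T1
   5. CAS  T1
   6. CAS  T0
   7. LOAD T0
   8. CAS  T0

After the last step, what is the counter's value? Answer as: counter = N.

1. LOAD T0 → mem=0 r[T0]=0 [LOAD]
2. CAS T0 → mem=1 r[T0]=0 [OK]
3. LOAD T0 → mem=1 r[T0]=1 [LOAD]
4. LOAD T1 → mem=1 r[T1]=1 [LOAD]
5. CAS T1 → mem=2 r[T1]=1 [OK]
6. CAS T0 → mem=2 r[T0]=1 [RETRY]
7. LOAD T0 → mem=2 r[T0]=2 [LOAD]
8. CAS T0 → mem=3 r[T0]=2 [OK]

counter = 3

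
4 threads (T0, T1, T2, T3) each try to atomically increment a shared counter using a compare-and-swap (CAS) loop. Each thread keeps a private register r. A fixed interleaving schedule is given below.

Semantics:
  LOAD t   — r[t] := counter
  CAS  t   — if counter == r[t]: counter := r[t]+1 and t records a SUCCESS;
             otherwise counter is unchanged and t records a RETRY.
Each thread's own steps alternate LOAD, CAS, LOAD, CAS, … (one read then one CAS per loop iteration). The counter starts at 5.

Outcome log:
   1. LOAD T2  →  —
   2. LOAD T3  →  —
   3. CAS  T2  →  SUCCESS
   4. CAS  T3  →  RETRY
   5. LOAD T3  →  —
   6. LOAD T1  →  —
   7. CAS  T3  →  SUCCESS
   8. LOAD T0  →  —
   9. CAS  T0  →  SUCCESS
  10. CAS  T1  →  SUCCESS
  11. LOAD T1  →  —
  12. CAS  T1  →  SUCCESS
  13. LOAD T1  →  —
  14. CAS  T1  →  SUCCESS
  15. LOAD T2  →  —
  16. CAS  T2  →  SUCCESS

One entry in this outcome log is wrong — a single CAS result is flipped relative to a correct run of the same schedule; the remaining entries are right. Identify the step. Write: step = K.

step = 10

Re-executing:
1. LOAD T2 → mem=5 r[T2]=5 [LOAD]
2. LOAD T3 → mem=5 r[T3]=5 [LOAD]
3. CAS T2 → mem=6 r[T2]=5 [OK]
4. CAS T3 → mem=6 r[T3]=5 [RETRY]
5. LOAD T3 → mem=6 r[T3]=6 [LOAD]
6. LOAD T1 → mem=6 r[T1]=6 [LOAD]
7. CAS T3 → mem=7 r[T3]=6 [OK]
8. LOAD T0 → mem=7 r[T0]=7 [LOAD]
9. CAS T0 → mem=8 r[T0]=7 [OK]
10. CAS T1 → mem=8 r[T1]=6 [RETRY]
11. LOAD T1 → mem=8 r[T1]=8 [LOAD]
12. CAS T1 → mem=9 r[T1]=8 [OK]
13. LOAD T1 → mem=9 r[T1]=9 [LOAD]
14. CAS T1 → mem=10 r[T1]=9 [OK]
15. LOAD T2 → mem=10 r[T2]=10 [LOAD]
16. CAS T2 → mem=11 r[T2]=10 [OK]
Log disagrees first at step 10.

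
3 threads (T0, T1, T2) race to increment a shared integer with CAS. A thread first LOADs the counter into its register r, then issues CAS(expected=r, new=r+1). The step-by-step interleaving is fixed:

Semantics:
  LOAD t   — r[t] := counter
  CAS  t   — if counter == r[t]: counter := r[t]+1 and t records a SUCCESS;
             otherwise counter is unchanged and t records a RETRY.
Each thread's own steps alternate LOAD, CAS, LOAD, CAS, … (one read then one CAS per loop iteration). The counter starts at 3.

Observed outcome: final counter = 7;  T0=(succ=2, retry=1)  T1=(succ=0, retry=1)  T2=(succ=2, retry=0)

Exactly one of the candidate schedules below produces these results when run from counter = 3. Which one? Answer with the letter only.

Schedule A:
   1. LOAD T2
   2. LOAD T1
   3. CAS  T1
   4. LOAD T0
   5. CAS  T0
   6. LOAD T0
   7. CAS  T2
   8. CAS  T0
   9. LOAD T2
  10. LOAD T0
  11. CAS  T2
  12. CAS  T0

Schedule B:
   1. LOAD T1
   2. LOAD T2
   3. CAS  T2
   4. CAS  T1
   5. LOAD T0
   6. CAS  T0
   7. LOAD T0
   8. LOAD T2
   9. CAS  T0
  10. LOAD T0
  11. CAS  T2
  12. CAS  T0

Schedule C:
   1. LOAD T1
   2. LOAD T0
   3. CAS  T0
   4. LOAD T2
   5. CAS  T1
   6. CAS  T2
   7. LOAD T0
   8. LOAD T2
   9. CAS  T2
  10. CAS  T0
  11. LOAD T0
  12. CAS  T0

C

Run C:
[1] T1.load  rd  (counter 3, T1.r 3)
[2] T0.load  rd  (counter 3, T0.r 3)
[3] T0.cas  hit  (counter 4, T0.r 3)
[4] T2.load  rd  (counter 4, T2.r 4)
[5] T1.cas  miss  (counter 4, T1.r 3)
[6] T2.cas  hit  (counter 5, T2.r 4)
[7] T0.load  rd  (counter 5, T0.r 5)
[8] T2.load  rd  (counter 5, T2.r 5)
[9] T2.cas  hit  (counter 6, T2.r 5)
[10] T0.cas  miss  (counter 6, T0.r 5)
[11] T0.load  rd  (counter 6, T0.r 6)
[12] T0.cas  hit  (counter 7, T0.r 6)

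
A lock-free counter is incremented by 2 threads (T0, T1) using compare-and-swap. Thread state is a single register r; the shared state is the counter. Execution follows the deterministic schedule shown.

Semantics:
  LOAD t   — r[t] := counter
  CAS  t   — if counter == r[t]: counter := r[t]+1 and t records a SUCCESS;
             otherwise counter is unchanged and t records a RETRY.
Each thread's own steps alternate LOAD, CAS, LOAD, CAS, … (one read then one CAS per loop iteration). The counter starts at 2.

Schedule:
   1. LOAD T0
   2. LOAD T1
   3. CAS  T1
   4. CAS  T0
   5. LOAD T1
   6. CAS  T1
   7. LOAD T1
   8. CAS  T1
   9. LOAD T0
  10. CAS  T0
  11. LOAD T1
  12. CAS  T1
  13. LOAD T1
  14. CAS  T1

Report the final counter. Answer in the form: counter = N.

#1 T0 reads 2
#2 T1 reads 2
#3 T1 CAS(2→3) writes; counter now 3
#4 T0 CAS(2→3) fails; counter now 3
#5 T1 reads 3
#6 T1 CAS(3→4) writes; counter now 4
#7 T1 reads 4
#8 T1 CAS(4→5) writes; counter now 5
#9 T0 reads 5
#10 T0 CAS(5→6) writes; counter now 6
#11 T1 reads 6
#12 T1 CAS(6→7) writes; counter now 7
#13 T1 reads 7
#14 T1 CAS(7→8) writes; counter now 8

counter = 8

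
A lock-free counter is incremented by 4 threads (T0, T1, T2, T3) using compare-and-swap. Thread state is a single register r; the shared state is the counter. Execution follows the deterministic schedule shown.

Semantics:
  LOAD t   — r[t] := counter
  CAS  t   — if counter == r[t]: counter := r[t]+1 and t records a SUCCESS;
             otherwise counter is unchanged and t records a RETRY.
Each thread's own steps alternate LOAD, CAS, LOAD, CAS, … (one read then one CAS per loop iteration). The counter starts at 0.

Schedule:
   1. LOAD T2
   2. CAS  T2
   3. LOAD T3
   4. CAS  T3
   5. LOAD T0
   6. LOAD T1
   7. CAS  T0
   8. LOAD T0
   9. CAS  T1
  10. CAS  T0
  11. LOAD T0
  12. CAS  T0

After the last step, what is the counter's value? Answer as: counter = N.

counter = 5

#1 T2 reads 0
#2 T2 CAS(0→1) writes; counter now 1
#3 T3 reads 1
#4 T3 CAS(1→2) writes; counter now 2
#5 T0 reads 2
#6 T1 reads 2
#7 T0 CAS(2→3) writes; counter now 3
#8 T0 reads 3
#9 T1 CAS(2→3) fails; counter now 3
#10 T0 CAS(3→4) writes; counter now 4
#11 T0 reads 4
#12 T0 CAS(4→5) writes; counter now 5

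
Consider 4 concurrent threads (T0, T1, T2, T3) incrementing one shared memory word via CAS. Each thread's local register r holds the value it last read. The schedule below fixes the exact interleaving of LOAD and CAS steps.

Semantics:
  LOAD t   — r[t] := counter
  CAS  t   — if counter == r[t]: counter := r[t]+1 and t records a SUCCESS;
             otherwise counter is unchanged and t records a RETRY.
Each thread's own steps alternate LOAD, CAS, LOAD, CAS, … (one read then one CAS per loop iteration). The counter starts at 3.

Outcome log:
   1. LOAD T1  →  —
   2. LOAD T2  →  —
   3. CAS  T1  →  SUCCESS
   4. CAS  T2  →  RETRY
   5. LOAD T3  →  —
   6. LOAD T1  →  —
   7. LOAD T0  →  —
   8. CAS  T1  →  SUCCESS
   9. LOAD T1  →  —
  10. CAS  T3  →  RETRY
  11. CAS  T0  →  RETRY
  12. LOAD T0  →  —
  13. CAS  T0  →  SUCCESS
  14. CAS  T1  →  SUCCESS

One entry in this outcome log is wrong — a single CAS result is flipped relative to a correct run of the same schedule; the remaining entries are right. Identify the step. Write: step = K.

Reference trace:
#1 T1 reads 3
#2 T2 reads 3
#3 T1 CAS(3→4) writes; counter now 4
#4 T2 CAS(3→4) fails; counter now 4
#5 T3 reads 4
#6 T1 reads 4
#7 T0 reads 4
#8 T1 CAS(4→5) writes; counter now 5
#9 T1 reads 5
#10 T3 CAS(4→5) fails; counter now 5
#11 T0 CAS(4→5) fails; counter now 5
#12 T0 reads 5
#13 T0 CAS(5→6) writes; counter now 6
#14 T1 CAS(5→6) fails; counter now 6
Mismatch at 14.

step = 14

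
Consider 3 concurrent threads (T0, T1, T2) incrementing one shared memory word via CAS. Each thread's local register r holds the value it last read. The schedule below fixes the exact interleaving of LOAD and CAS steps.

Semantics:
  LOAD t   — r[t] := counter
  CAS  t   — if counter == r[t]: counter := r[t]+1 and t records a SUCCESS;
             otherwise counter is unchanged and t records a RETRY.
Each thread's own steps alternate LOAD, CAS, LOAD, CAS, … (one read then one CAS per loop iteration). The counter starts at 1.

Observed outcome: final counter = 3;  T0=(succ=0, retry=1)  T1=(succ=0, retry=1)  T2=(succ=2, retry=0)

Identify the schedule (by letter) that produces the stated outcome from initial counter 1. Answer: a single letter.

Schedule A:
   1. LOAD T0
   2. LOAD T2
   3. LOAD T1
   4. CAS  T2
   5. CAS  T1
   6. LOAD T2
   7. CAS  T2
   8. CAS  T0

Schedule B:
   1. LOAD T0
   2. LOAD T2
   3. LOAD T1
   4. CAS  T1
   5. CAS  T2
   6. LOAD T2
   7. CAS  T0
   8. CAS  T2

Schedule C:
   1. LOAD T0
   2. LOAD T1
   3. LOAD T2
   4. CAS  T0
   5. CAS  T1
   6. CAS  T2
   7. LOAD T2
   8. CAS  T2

Simulating candidate A:
T0 LOAD — after: cnt=1, r=1 — load
T2 LOAD — after: cnt=1, r=1 — load
T1 LOAD — after: cnt=1, r=1 — load
T2 CAS — after: cnt=2, r=1 — ok
T1 CAS — after: cnt=2, r=1 — retry
T2 LOAD — after: cnt=2, r=2 — load
T2 CAS — after: cnt=3, r=2 — ok
T0 CAS — after: cnt=3, r=1 — retry

A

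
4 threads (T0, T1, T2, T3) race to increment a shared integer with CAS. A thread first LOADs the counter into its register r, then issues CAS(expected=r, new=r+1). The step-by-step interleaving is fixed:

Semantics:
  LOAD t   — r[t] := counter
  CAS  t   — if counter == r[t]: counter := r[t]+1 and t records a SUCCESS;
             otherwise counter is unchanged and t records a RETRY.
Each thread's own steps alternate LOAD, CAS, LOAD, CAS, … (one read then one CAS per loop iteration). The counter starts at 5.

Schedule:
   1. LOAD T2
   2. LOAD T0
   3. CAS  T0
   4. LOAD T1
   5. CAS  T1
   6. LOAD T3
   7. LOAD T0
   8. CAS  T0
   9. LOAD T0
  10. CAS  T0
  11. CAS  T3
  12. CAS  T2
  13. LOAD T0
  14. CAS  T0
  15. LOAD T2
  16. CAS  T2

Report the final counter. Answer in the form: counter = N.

   1) LOAD T2:  M=5  r_T2=5
   2) LOAD T0:  M=5  r_T0=5
   3) CAS  T0:  M=6  r_T0=5 ✓
   4) LOAD T1:  M=6  r_T1=6
   5) CAS  T1:  M=7  r_T1=6 ✓
   6) LOAD T3:  M=7  r_T3=7
   7) LOAD T0:  M=7  r_T0=7
   8) CAS  T0:  M=8  r_T0=7 ✓
   9) LOAD T0:  M=8  r_T0=8
  10) CAS  T0:  M=9  r_T0=8 ✓
  11) CAS  T3:  M=9  r_T3=7 ✗
  12) CAS  T2:  M=9  r_T2=5 ✗
  13) LOAD T0:  M=9  r_T0=9
  14) CAS  T0:  M=10  r_T0=9 ✓
  15) LOAD T2:  M=10  r_T2=10
  16) CAS  T2:  M=11  r_T2=10 ✓

counter = 11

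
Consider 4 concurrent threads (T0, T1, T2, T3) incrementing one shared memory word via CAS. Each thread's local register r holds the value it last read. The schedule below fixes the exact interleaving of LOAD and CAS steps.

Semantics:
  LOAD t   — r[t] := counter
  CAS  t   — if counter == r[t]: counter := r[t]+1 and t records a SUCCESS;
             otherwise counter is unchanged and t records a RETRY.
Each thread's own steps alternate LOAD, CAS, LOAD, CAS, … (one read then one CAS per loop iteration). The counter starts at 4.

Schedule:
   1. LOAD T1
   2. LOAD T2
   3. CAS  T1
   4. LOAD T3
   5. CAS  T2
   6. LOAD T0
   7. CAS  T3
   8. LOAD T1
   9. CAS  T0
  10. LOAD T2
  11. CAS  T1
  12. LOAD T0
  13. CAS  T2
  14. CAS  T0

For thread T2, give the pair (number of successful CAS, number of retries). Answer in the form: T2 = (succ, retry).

   1) LOAD T1:  M=4  r_T1=4
   2) LOAD T2:  M=4  r_T2=4
   3) CAS  T1:  M=5  r_T1=4 ✓
   4) LOAD T3:  M=5  r_T3=5
   5) CAS  T2:  M=5  r_T2=4 ✗
   6) LOAD T0:  M=5  r_T0=5
   7) CAS  T3:  M=6  r_T3=5 ✓
   8) LOAD T1:  M=6  r_T1=6
   9) CAS  T0:  M=6  r_T0=5 ✗
  10) LOAD T2:  M=6  r_T2=6
  11) CAS  T1:  M=7  r_T1=6 ✓
  12) LOAD T0:  M=7  r_T0=7
  13) CAS  T2:  M=7  r_T2=6 ✗
  14) CAS  T0:  M=8  r_T0=7 ✓

T2 = (0, 2)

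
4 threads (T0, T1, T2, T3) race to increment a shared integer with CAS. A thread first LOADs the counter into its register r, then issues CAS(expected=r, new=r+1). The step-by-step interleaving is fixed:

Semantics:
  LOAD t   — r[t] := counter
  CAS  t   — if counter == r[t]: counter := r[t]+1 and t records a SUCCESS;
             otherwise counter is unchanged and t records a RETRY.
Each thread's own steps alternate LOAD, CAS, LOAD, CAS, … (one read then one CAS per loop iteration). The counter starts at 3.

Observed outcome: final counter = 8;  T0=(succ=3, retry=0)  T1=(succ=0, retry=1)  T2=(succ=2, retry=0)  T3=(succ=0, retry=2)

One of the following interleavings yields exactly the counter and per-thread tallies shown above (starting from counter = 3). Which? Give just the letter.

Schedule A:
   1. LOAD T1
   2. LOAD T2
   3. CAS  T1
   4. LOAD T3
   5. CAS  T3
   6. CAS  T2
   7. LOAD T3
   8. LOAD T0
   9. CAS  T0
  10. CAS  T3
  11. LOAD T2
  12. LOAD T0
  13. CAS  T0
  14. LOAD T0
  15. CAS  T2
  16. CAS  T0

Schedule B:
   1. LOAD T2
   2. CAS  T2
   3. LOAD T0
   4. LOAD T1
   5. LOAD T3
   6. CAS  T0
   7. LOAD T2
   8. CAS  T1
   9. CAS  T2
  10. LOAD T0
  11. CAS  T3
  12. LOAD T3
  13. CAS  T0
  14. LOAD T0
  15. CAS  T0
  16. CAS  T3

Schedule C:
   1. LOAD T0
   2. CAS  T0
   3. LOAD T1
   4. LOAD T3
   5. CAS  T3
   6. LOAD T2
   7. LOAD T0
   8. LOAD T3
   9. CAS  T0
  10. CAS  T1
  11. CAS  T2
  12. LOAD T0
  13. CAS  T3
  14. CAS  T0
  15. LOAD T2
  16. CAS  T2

B

Simulating candidate B:
step 1: T2 LOAD ⇒ load; ctr=3 reg=3
step 2: T2 CAS ⇒ ok; ctr=4 reg=3
step 3: T0 LOAD ⇒ load; ctr=4 reg=4
step 4: T1 LOAD ⇒ load; ctr=4 reg=4
step 5: T3 LOAD ⇒ load; ctr=4 reg=4
step 6: T0 CAS ⇒ ok; ctr=5 reg=4
step 7: T2 LOAD ⇒ load; ctr=5 reg=5
step 8: T1 CAS ⇒ retry; ctr=5 reg=4
step 9: T2 CAS ⇒ ok; ctr=6 reg=5
step 10: T0 LOAD ⇒ load; ctr=6 reg=6
step 11: T3 CAS ⇒ retry; ctr=6 reg=4
step 12: T3 LOAD ⇒ load; ctr=6 reg=6
step 13: T0 CAS ⇒ ok; ctr=7 reg=6
step 14: T0 LOAD ⇒ load; ctr=7 reg=7
step 15: T0 CAS ⇒ ok; ctr=8 reg=7
step 16: T3 CAS ⇒ retry; ctr=8 reg=6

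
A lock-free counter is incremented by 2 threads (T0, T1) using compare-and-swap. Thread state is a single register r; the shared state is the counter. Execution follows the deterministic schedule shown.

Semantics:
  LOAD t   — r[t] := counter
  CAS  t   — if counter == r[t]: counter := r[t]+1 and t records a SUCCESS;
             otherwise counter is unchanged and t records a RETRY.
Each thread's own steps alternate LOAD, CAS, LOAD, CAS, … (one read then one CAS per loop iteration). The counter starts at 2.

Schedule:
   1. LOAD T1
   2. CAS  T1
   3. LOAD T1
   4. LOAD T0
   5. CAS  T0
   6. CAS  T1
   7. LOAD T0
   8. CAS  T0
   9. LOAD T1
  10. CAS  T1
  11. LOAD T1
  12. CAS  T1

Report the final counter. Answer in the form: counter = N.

[1] T1.load  rd  (counter 2, T1.r 2)
[2] T1.cas  hit  (counter 3, T1.r 2)
[3] T1.load  rd  (counter 3, T1.r 3)
[4] T0.load  rd  (counter 3, T0.r 3)
[5] T0.cas  hit  (counter 4, T0.r 3)
[6] T1.cas  miss  (counter 4, T1.r 3)
[7] T0.load  rd  (counter 4, T0.r 4)
[8] T0.cas  hit  (counter 5, T0.r 4)
[9] T1.load  rd  (counter 5, T1.r 5)
[10] T1.cas  hit  (counter 6, T1.r 5)
[11] T1.load  rd  (counter 6, T1.r 6)
[12] T1.cas  hit  (counter 7, T1.r 6)

counter = 7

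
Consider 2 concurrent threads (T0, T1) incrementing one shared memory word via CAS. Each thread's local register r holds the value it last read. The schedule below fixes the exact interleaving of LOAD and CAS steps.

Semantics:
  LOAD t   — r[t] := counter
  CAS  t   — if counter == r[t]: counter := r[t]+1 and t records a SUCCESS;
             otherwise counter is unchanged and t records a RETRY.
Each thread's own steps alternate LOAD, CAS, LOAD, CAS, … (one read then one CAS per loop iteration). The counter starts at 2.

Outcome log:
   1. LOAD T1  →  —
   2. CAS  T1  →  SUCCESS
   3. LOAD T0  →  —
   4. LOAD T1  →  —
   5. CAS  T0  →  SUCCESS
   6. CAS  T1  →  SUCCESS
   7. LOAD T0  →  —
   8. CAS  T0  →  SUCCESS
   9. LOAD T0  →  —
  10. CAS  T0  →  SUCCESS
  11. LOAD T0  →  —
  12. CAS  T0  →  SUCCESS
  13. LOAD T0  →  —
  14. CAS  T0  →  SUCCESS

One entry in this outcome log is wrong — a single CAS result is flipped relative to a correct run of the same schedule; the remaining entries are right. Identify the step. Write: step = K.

Re-executing:
[1] T1.load  rd  (counter 2, T1.r 2)
[2] T1.cas  hit  (counter 3, T1.r 2)
[3] T0.load  rd  (counter 3, T0.r 3)
[4] T1.load  rd  (counter 3, T1.r 3)
[5] T0.cas  hit  (counter 4, T0.r 3)
[6] T1.cas  miss  (counter 4, T1.r 3)
[7] T0.load  rd  (counter 4, T0.r 4)
[8] T0.cas  hit  (counter 5, T0.r 4)
[9] T0.load  rd  (counter 5, T0.r 5)
[10] T0.cas  hit  (counter 6, T0.r 5)
[11] T0.load  rd  (counter 6, T0.r 6)
[12] T0.cas  hit  (counter 7, T0.r 6)
[13] T0.load  rd  (counter 7, T0.r 7)
[14] T0.cas  hit  (counter 8, T0.r 7)
Log disagrees first at step 6.

step = 6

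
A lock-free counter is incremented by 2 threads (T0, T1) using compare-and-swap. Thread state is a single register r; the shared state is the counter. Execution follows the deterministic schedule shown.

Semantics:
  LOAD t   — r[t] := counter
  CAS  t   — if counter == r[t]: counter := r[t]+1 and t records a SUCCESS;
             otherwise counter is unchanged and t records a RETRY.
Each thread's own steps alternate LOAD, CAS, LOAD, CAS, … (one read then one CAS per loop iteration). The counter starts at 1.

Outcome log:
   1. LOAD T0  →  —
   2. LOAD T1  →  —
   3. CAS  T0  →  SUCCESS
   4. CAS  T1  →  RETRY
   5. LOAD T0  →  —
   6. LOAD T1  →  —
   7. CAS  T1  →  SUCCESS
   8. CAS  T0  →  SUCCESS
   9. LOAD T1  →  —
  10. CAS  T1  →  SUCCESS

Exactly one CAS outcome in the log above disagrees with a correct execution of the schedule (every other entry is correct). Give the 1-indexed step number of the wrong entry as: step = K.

step = 8

Re-executing:
step 1: T0 LOAD ⇒ load; ctr=1 reg=1
step 2: T1 LOAD ⇒ load; ctr=1 reg=1
step 3: T0 CAS ⇒ ok; ctr=2 reg=1
step 4: T1 CAS ⇒ retry; ctr=2 reg=1
step 5: T0 LOAD ⇒ load; ctr=2 reg=2
step 6: T1 LOAD ⇒ load; ctr=2 reg=2
step 7: T1 CAS ⇒ ok; ctr=3 reg=2
step 8: T0 CAS ⇒ retry; ctr=3 reg=2
step 9: T1 LOAD ⇒ load; ctr=3 reg=3
step 10: T1 CAS ⇒ ok; ctr=4 reg=3
Mismatch at 8.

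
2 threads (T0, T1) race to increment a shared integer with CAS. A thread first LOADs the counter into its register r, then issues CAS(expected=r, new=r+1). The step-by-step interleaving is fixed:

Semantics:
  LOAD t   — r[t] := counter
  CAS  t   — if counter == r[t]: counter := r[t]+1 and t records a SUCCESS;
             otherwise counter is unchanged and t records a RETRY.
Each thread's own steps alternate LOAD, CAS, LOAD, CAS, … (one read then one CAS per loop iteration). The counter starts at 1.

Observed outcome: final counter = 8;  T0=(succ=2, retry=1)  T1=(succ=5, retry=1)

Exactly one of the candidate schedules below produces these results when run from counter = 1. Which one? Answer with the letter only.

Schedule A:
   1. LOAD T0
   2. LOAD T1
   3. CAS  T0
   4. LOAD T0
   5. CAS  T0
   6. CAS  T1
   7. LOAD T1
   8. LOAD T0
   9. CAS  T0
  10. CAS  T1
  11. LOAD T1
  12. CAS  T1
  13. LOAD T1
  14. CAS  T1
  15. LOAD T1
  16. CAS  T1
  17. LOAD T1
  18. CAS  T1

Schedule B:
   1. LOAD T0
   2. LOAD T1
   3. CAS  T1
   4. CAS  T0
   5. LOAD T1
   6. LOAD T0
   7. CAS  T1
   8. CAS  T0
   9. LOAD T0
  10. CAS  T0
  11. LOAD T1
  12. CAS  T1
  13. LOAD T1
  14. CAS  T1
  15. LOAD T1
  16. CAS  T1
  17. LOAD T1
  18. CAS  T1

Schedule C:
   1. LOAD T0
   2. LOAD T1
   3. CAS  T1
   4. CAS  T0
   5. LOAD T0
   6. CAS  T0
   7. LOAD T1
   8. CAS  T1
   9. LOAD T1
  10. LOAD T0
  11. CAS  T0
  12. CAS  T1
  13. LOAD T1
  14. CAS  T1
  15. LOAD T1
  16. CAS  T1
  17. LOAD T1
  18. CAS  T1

C

Run C:
T0 LOAD — after: cnt=1, r=1 — load
T1 LOAD — after: cnt=1, r=1 — load
T1 CAS — after: cnt=2, r=1 — ok
T0 CAS — after: cnt=2, r=1 — retry
T0 LOAD — after: cnt=2, r=2 — load
T0 CAS — after: cnt=3, r=2 — ok
T1 LOAD — after: cnt=3, r=3 — load
T1 CAS — after: cnt=4, r=3 — ok
T1 LOAD — after: cnt=4, r=4 — load
T0 LOAD — after: cnt=4, r=4 — load
T0 CAS — after: cnt=5, r=4 — ok
T1 CAS — after: cnt=5, r=4 — retry
T1 LOAD — after: cnt=5, r=5 — load
T1 CAS — after: cnt=6, r=5 — ok
T1 LOAD — after: cnt=6, r=6 — load
T1 CAS — after: cnt=7, r=6 — ok
T1 LOAD — after: cnt=7, r=7 — load
T1 CAS — after: cnt=8, r=7 — ok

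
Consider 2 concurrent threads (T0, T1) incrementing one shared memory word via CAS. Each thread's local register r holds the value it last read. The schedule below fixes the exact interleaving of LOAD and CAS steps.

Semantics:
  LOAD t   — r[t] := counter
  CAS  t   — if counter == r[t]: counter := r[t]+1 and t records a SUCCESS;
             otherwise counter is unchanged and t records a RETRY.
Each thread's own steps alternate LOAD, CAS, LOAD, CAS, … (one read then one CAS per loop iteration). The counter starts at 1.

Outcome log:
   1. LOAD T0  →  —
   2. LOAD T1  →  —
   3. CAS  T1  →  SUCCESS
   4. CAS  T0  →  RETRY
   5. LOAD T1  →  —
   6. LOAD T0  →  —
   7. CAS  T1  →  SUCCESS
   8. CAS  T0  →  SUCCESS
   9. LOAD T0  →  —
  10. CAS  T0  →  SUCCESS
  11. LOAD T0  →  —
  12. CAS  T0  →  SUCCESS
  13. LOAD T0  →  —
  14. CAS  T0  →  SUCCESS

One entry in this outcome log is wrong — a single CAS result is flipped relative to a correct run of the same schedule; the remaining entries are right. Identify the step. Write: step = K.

Reference trace:
step 1: T0 LOAD ⇒ load; ctr=1 reg=1
step 2: T1 LOAD ⇒ load; ctr=1 reg=1
step 3: T1 CAS ⇒ ok; ctr=2 reg=1
step 4: T0 CAS ⇒ retry; ctr=2 reg=1
step 5: T1 LOAD ⇒ load; ctr=2 reg=2
step 6: T0 LOAD ⇒ load; ctr=2 reg=2
step 7: T1 CAS ⇒ ok; ctr=3 reg=2
step 8: T0 CAS ⇒ retry; ctr=3 reg=2
step 9: T0 LOAD ⇒ load; ctr=3 reg=3
step 10: T0 CAS ⇒ ok; ctr=4 reg=3
step 11: T0 LOAD ⇒ load; ctr=4 reg=4
step 12: T0 CAS ⇒ ok; ctr=5 reg=4
step 13: T0 LOAD ⇒ load; ctr=5 reg=5
step 14: T0 CAS ⇒ ok; ctr=6 reg=5
Log disagrees first at step 8.

step = 8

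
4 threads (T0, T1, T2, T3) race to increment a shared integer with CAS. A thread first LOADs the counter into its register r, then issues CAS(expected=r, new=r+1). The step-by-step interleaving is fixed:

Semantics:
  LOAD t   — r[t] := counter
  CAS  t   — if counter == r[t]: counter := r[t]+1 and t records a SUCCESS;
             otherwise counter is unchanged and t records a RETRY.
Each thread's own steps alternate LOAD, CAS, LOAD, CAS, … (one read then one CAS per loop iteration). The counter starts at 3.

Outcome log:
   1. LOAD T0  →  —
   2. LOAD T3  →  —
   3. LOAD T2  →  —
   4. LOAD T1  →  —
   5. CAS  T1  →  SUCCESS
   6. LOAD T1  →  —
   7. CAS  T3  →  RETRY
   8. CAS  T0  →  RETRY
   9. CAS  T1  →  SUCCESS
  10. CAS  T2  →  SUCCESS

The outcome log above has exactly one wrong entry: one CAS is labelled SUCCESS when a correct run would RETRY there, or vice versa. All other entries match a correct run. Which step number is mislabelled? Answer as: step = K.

step = 10

Correct run:
#1 T0 reads 3
#2 T3 reads 3
#3 T2 reads 3
#4 T1 reads 3
#5 T1 CAS(3→4) writes; counter now 4
#6 T1 reads 4
#7 T3 CAS(3→4) fails; counter now 4
#8 T0 CAS(3→4) fails; counter now 4
#9 T1 CAS(4→5) writes; counter now 5
#10 T2 CAS(3→4) fails; counter now 5
Flip is step 10.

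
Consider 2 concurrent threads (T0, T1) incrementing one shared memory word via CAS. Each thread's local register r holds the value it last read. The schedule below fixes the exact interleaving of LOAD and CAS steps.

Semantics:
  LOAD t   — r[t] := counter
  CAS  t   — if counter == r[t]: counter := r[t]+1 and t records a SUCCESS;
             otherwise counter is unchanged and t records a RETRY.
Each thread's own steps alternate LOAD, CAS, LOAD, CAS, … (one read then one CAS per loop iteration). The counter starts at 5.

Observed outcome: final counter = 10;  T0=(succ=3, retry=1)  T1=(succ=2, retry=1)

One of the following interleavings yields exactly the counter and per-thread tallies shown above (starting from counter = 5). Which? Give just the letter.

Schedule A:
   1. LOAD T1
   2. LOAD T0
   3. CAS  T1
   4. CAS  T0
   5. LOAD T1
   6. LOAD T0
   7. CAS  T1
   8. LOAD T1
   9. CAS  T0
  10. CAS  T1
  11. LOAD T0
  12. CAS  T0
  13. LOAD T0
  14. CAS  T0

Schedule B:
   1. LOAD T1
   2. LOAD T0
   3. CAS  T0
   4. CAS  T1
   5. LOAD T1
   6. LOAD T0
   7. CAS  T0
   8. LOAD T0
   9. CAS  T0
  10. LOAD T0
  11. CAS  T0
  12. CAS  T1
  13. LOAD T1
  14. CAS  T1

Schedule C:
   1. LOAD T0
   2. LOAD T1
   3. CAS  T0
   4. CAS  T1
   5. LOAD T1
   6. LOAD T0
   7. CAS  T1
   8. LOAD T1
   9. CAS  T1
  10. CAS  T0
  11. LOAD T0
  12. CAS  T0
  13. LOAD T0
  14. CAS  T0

Simulating candidate C:
T0 LOAD — after: cnt=5, r=5 — load
T1 LOAD — after: cnt=5, r=5 — load
T0 CAS — after: cnt=6, r=5 — ok
T1 CAS — after: cnt=6, r=5 — retry
T1 LOAD — after: cnt=6, r=6 — load
T0 LOAD — after: cnt=6, r=6 — load
T1 CAS — after: cnt=7, r=6 — ok
T1 LOAD — after: cnt=7, r=7 — load
T1 CAS — after: cnt=8, r=7 — ok
T0 CAS — after: cnt=8, r=6 — retry
T0 LOAD — after: cnt=8, r=8 — load
T0 CAS — after: cnt=9, r=8 — ok
T0 LOAD — after: cnt=9, r=9 — load
T0 CAS — after: cnt=10, r=9 — ok

C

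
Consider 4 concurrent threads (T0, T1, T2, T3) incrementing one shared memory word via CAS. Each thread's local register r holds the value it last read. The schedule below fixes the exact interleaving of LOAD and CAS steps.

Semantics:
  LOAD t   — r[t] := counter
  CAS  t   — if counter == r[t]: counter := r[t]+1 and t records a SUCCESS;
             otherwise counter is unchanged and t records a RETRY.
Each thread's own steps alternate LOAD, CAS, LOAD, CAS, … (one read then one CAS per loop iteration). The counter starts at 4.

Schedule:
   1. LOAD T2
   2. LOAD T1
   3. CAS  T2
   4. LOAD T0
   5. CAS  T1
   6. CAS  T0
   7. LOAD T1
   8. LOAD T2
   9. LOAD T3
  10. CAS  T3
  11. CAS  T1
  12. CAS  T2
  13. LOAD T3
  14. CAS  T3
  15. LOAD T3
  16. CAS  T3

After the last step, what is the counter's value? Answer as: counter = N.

counter = 9

   1) LOAD T2:  M=4  r_T2=4
   2) LOAD T1:  M=4  r_T1=4
   3) CAS  T2:  M=5  r_T2=4 ✓
   4) LOAD T0:  M=5  r_T0=5
   5) CAS  T1:  M=5  r_T1=4 ✗
   6) CAS  T0:  M=6  r_T0=5 ✓
   7) LOAD T1:  M=6  r_T1=6
   8) LOAD T2:  M=6  r_T2=6
   9) LOAD T3:  M=6  r_T3=6
  10) CAS  T3:  M=7  r_T3=6 ✓
  11) CAS  T1:  M=7  r_T1=6 ✗
  12) CAS  T2:  M=7  r_T2=6 ✗
  13) LOAD T3:  M=7  r_T3=7
  14) CAS  T3:  M=8  r_T3=7 ✓
  15) LOAD T3:  M=8  r_T3=8
  16) CAS  T3:  M=9  r_T3=8 ✓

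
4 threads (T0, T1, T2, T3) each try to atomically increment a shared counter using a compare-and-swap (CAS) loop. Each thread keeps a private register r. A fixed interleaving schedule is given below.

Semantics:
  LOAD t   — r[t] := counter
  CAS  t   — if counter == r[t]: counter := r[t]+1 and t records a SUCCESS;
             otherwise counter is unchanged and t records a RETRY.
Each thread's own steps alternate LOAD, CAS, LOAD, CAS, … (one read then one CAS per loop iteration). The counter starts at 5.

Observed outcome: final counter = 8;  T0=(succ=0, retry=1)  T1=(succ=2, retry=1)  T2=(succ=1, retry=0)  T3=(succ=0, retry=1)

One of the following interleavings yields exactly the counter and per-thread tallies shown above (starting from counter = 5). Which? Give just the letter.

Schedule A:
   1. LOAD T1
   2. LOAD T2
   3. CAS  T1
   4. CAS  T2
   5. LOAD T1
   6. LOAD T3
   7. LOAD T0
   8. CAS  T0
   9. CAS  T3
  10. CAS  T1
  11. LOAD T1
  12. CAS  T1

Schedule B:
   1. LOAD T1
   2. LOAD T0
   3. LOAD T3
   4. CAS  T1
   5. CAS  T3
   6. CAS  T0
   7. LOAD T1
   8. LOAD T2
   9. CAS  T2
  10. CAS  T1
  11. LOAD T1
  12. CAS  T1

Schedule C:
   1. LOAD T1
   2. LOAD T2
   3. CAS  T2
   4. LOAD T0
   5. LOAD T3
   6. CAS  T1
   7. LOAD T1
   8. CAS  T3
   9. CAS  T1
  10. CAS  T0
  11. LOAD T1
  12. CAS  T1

B

Tracing schedule B:
[1] T1.load  rd  (counter 5, T1.r 5)
[2] T0.load  rd  (counter 5, T0.r 5)
[3] T3.load  rd  (counter 5, T3.r 5)
[4] T1.cas  hit  (counter 6, T1.r 5)
[5] T3.cas  miss  (counter 6, T3.r 5)
[6] T0.cas  miss  (counter 6, T0.r 5)
[7] T1.load  rd  (counter 6, T1.r 6)
[8] T2.load  rd  (counter 6, T2.r 6)
[9] T2.cas  hit  (counter 7, T2.r 6)
[10] T1.cas  miss  (counter 7, T1.r 6)
[11] T1.load  rd  (counter 7, T1.r 7)
[12] T1.cas  hit  (counter 8, T1.r 7)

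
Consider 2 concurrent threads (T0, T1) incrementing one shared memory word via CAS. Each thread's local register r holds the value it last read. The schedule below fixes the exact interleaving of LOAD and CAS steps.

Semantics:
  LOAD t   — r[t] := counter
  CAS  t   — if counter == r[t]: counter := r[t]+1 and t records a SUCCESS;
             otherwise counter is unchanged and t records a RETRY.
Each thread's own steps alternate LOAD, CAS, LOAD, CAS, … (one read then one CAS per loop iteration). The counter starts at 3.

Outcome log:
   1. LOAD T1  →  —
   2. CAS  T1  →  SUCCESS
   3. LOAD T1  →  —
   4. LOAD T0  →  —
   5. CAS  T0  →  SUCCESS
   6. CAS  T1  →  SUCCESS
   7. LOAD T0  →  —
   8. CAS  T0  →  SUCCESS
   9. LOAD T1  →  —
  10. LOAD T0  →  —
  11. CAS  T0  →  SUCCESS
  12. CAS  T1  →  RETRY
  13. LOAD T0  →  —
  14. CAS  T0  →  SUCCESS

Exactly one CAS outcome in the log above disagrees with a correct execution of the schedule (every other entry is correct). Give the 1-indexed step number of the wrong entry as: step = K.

Re-executing:
1. LOAD T1 → mem=3 r[T1]=3 [LOAD]
2. CAS T1 → mem=4 r[T1]=3 [OK]
3. LOAD T1 → mem=4 r[T1]=4 [LOAD]
4. LOAD T0 → mem=4 r[T0]=4 [LOAD]
5. CAS T0 → mem=5 r[T0]=4 [OK]
6. CAS T1 → mem=5 r[T1]=4 [RETRY]
7. LOAD T0 → mem=5 r[T0]=5 [LOAD]
8. CAS T0 → mem=6 r[T0]=5 [OK]
9. LOAD T1 → mem=6 r[T1]=6 [LOAD]
10. LOAD T0 → mem=6 r[T0]=6 [LOAD]
11. CAS T0 → mem=7 r[T0]=6 [OK]
12. CAS T1 → mem=7 r[T1]=6 [RETRY]
13. LOAD T0 → mem=7 r[T0]=7 [LOAD]
14. CAS T0 → mem=8 r[T0]=7 [OK]
Log disagrees first at step 6.

step = 6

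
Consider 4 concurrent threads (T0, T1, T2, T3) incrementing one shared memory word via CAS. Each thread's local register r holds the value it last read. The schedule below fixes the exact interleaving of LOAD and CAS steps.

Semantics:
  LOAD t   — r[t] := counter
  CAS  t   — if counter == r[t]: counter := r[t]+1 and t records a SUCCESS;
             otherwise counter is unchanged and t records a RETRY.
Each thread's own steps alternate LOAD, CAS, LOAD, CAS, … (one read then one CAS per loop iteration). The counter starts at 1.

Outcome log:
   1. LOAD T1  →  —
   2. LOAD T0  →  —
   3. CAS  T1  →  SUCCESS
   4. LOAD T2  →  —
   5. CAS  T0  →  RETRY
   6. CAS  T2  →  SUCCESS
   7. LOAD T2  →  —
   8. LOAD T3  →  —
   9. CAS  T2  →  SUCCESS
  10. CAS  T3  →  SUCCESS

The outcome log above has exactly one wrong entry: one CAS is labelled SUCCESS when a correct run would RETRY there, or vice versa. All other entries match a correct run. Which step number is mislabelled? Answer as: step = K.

step = 10

Reference trace:
step 1: T1 LOAD ⇒ load; ctr=1 reg=1
step 2: T0 LOAD ⇒ load; ctr=1 reg=1
step 3: T1 CAS ⇒ ok; ctr=2 reg=1
step 4: T2 LOAD ⇒ load; ctr=2 reg=2
step 5: T0 CAS ⇒ retry; ctr=2 reg=1
step 6: T2 CAS ⇒ ok; ctr=3 reg=2
step 7: T2 LOAD ⇒ load; ctr=3 reg=3
step 8: T3 LOAD ⇒ load; ctr=3 reg=3
step 9: T2 CAS ⇒ ok; ctr=4 reg=3
step 10: T3 CAS ⇒ retry; ctr=4 reg=3
Mismatch at 10.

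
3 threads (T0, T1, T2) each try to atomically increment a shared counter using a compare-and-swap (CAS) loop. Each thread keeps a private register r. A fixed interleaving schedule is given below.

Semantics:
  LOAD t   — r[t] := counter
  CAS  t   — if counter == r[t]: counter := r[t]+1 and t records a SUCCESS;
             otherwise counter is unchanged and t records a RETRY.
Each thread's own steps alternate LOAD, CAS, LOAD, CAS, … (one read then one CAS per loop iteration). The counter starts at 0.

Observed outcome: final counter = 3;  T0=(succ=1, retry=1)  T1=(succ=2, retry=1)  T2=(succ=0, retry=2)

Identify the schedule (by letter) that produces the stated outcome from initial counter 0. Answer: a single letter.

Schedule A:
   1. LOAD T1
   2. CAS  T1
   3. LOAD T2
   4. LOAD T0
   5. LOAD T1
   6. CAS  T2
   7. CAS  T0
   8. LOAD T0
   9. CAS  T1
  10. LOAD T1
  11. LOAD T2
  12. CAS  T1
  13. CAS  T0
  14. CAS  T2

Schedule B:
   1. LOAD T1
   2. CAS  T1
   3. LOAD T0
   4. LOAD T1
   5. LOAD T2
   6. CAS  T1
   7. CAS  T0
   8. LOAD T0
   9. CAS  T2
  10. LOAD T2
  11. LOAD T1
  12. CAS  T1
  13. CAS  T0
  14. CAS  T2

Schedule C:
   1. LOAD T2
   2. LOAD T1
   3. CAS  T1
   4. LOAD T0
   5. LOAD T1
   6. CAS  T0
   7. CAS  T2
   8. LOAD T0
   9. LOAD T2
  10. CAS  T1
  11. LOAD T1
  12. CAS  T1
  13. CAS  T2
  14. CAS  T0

C

Simulating candidate C:
step 1: T2 LOAD ⇒ load; ctr=0 reg=0
step 2: T1 LOAD ⇒ load; ctr=0 reg=0
step 3: T1 CAS ⇒ ok; ctr=1 reg=0
step 4: T0 LOAD ⇒ load; ctr=1 reg=1
step 5: T1 LOAD ⇒ load; ctr=1 reg=1
step 6: T0 CAS ⇒ ok; ctr=2 reg=1
step 7: T2 CAS ⇒ retry; ctr=2 reg=0
step 8: T0 LOAD ⇒ load; ctr=2 reg=2
step 9: T2 LOAD ⇒ load; ctr=2 reg=2
step 10: T1 CAS ⇒ retry; ctr=2 reg=1
step 11: T1 LOAD ⇒ load; ctr=2 reg=2
step 12: T1 CAS ⇒ ok; ctr=3 reg=2
step 13: T2 CAS ⇒ retry; ctr=3 reg=2
step 14: T0 CAS ⇒ retry; ctr=3 reg=2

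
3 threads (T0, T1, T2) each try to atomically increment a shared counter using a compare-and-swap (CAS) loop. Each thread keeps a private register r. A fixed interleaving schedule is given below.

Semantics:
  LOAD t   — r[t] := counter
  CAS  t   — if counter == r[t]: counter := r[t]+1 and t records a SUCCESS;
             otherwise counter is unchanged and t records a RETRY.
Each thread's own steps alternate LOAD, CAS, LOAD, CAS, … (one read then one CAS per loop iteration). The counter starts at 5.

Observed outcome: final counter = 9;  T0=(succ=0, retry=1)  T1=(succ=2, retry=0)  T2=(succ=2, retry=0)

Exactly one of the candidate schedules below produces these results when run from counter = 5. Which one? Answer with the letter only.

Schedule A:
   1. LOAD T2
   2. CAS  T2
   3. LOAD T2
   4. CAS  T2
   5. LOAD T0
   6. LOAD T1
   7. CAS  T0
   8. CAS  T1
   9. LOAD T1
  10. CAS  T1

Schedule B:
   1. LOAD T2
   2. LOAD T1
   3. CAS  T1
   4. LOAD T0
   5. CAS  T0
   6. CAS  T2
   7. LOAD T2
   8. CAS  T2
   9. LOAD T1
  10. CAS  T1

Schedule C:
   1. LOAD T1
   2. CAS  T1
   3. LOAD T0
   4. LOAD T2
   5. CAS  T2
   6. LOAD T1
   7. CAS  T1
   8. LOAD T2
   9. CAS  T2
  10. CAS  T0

Simulating candidate C:
T1 LOAD — after: cnt=5, r=5 — load
T1 CAS — after: cnt=6, r=5 — ok
T0 LOAD — after: cnt=6, r=6 — load
T2 LOAD — after: cnt=6, r=6 — load
T2 CAS — after: cnt=7, r=6 — ok
T1 LOAD — after: cnt=7, r=7 — load
T1 CAS — after: cnt=8, r=7 — ok
T2 LOAD — after: cnt=8, r=8 — load
T2 CAS — after: cnt=9, r=8 — ok
T0 CAS — after: cnt=9, r=6 — retry

C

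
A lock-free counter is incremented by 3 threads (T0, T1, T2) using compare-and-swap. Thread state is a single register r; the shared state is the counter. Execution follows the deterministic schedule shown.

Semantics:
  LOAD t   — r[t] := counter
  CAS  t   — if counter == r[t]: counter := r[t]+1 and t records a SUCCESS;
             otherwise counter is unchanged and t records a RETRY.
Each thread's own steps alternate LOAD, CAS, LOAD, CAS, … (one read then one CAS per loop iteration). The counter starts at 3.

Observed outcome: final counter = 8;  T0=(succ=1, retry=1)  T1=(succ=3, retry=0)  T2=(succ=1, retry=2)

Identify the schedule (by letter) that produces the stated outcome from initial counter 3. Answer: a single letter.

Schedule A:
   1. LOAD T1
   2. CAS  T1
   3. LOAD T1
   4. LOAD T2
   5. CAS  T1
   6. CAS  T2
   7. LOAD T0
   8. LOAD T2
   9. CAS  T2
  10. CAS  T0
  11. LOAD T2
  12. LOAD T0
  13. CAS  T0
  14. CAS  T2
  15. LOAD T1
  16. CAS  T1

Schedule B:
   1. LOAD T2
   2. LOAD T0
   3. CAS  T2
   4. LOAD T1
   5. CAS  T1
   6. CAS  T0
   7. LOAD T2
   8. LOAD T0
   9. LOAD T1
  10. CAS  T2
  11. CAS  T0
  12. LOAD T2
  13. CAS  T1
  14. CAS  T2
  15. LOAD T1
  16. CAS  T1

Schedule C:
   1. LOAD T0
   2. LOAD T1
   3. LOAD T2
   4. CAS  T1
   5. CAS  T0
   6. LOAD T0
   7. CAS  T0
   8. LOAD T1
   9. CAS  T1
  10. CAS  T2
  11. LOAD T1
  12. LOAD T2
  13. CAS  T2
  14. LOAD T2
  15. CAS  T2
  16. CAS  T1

A

Tracing schedule A:
T1 LOAD — after: cnt=3, r=3 — load
T1 CAS — after: cnt=4, r=3 — ok
T1 LOAD — after: cnt=4, r=4 — load
T2 LOAD — after: cnt=4, r=4 — load
T1 CAS — after: cnt=5, r=4 — ok
T2 CAS — after: cnt=5, r=4 — retry
T0 LOAD — after: cnt=5, r=5 — load
T2 LOAD — after: cnt=5, r=5 — load
T2 CAS — after: cnt=6, r=5 — ok
T0 CAS — after: cnt=6, r=5 — retry
T2 LOAD — after: cnt=6, r=6 — load
T0 LOAD — after: cnt=6, r=6 — load
T0 CAS — after: cnt=7, r=6 — ok
T2 CAS — after: cnt=7, r=6 — retry
T1 LOAD — after: cnt=7, r=7 — load
T1 CAS — after: cnt=8, r=7 — ok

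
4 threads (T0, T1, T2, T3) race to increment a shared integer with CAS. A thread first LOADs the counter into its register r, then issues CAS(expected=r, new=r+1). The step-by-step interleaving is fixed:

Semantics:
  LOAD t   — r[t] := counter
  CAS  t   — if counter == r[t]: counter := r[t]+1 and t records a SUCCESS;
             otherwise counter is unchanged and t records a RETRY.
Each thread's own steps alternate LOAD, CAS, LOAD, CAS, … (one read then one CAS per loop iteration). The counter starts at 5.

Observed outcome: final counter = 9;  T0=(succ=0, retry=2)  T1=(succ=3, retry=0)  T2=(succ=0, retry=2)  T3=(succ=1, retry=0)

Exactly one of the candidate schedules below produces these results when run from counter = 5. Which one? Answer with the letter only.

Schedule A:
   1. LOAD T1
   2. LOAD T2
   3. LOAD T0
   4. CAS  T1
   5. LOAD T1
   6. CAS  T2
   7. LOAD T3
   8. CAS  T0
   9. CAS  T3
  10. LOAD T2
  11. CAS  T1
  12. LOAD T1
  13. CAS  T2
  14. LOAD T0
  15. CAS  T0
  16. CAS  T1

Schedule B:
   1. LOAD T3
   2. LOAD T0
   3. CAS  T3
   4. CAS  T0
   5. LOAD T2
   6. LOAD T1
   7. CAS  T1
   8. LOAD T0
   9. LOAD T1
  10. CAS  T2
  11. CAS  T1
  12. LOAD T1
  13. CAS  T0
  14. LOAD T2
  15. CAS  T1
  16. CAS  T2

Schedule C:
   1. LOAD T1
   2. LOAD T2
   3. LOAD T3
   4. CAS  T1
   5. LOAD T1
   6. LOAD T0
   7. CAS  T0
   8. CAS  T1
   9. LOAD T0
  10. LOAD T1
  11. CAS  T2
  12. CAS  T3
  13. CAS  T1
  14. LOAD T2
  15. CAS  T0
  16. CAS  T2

Simulating candidate B:
1. LOAD T3 → mem=5 r[T3]=5 [LOAD]
2. LOAD T0 → mem=5 r[T0]=5 [LOAD]
3. CAS T3 → mem=6 r[T3]=5 [OK]
4. CAS T0 → mem=6 r[T0]=5 [RETRY]
5. LOAD T2 → mem=6 r[T2]=6 [LOAD]
6. LOAD T1 → mem=6 r[T1]=6 [LOAD]
7. CAS T1 → mem=7 r[T1]=6 [OK]
8. LOAD T0 → mem=7 r[T0]=7 [LOAD]
9. LOAD T1 → mem=7 r[T1]=7 [LOAD]
10. CAS T2 → mem=7 r[T2]=6 [RETRY]
11. CAS T1 → mem=8 r[T1]=7 [OK]
12. LOAD T1 → mem=8 r[T1]=8 [LOAD]
13. CAS T0 → mem=8 r[T0]=7 [RETRY]
14. LOAD T2 → mem=8 r[T2]=8 [LOAD]
15. CAS T1 → mem=9 r[T1]=8 [OK]
16. CAS T2 → mem=9 r[T2]=8 [RETRY]

B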